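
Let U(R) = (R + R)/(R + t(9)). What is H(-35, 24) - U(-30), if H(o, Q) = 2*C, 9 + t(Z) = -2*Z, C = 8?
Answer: 284/19 ≈ 14.947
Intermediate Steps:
t(Z) = -9 - 2*Z
H(o, Q) = 16 (H(o, Q) = 2*8 = 16)
U(R) = 2*R/(-27 + R) (U(R) = (R + R)/(R + (-9 - 2*9)) = (2*R)/(R + (-9 - 18)) = (2*R)/(R - 27) = (2*R)/(-27 + R) = 2*R/(-27 + R))
H(-35, 24) - U(-30) = 16 - 2*(-30)/(-27 - 30) = 16 - 2*(-30)/(-57) = 16 - 2*(-30)*(-1)/57 = 16 - 1*20/19 = 16 - 20/19 = 284/19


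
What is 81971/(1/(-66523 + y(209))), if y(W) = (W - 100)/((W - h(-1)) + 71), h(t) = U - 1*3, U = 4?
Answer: -1521366021568/279 ≈ -5.4529e+9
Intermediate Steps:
h(t) = 1 (h(t) = 4 - 1*3 = 4 - 3 = 1)
y(W) = (-100 + W)/(70 + W) (y(W) = (W - 100)/((W - 1*1) + 71) = (-100 + W)/((W - 1) + 71) = (-100 + W)/((-1 + W) + 71) = (-100 + W)/(70 + W))
81971/(1/(-66523 + y(209))) = 81971/(1/(-66523 + (-100 + 209)/(70 + 209))) = 81971/(1/(-66523 + 109/279)) = 81971/(1/(-18559808/279)) = 81971/(-279/18559808) = 81971*(-18559808/279) = -1521366021568/279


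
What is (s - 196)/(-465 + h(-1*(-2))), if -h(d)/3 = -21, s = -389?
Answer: 195/134 ≈ 1.4552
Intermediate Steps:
h(d) = 63 (h(d) = -3*(-21) = 63)
(s - 196)/(-465 + h(-1*(-2))) = (-389 - 196)/(-465 + 63) = -585/(-402) = -585*(-1/402) = 195/134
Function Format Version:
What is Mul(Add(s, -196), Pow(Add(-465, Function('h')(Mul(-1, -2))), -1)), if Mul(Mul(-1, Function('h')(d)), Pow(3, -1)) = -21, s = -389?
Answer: Rational(195, 134) ≈ 1.4552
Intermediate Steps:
Function('h')(d) = 63 (Function('h')(d) = Mul(-3, -21) = 63)
Mul(Add(s, -196), Pow(Add(-465, Function('h')(Mul(-1, -2))), -1)) = Mul(Add(-389, -196), Pow(Add(-465, 63), -1)) = Mul(-585, Pow(-402, -1)) = Mul(-585, Rational(-1, 402)) = Rational(195, 134)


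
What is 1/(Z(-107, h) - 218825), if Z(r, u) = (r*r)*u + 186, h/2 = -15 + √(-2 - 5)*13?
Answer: -562109/936235199813 - 297674*I*√7/936235199813 ≈ -6.0039e-7 - 8.4121e-7*I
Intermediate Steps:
h = -30 + 26*I*√7 (h = 2*(-15 + √(-2 - 5)*13) = 2*(-15 + √(-7)*13) = 2*(-15 + (I*√7)*13) = 2*(-15 + 13*I*√7) = -30 + 26*I*√7 ≈ -30.0 + 68.79*I)
Z(r, u) = 186 + u*r² (Z(r, u) = r²*u + 186 = u*r² + 186 = 186 + u*r²)
1/(Z(-107, h) - 218825) = 1/((186 + (-30 + 26*I*√7)*(-107)²) - 218825) = 1/((186 + (-30 + 26*I*√7)*11449) - 218825) = 1/((186 + (-343470 + 297674*I*√7)) - 218825) = 1/((-343284 + 297674*I*√7) - 218825) = 1/(-562109 + 297674*I*√7)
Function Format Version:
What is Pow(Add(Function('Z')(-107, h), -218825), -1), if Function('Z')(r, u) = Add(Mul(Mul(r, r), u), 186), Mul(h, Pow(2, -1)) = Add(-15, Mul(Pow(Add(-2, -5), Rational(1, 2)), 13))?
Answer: Add(Rational(-562109, 936235199813), Mul(Rational(-297674, 936235199813), I, Pow(7, Rational(1, 2)))) ≈ Add(-6.0039e-7, Mul(-8.4121e-7, I))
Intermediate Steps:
h = Add(-30, Mul(26, I, Pow(7, Rational(1, 2)))) (h = Mul(2, Add(-15, Mul(Pow(Add(-2, -5), Rational(1, 2)), 13))) = Mul(2, Add(-15, Mul(Pow(-7, Rational(1, 2)), 13))) = Mul(2, Add(-15, Mul(Mul(I, Pow(7, Rational(1, 2))), 13))) = Mul(2, Add(-15, Mul(13, I, Pow(7, Rational(1, 2))))) = Add(-30, Mul(26, I, Pow(7, Rational(1, 2)))) ≈ Add(-30.000, Mul(68.790, I)))
Function('Z')(r, u) = Add(186, Mul(u, Pow(r, 2))) (Function('Z')(r, u) = Add(Mul(Pow(r, 2), u), 186) = Add(Mul(u, Pow(r, 2)), 186) = Add(186, Mul(u, Pow(r, 2))))
Pow(Add(Function('Z')(-107, h), -218825), -1) = Pow(Add(Add(186, Mul(Add(-30, Mul(26, I, Pow(7, Rational(1, 2)))), Pow(-107, 2))), -218825), -1) = Pow(Add(Add(186, Mul(Add(-30, Mul(26, I, Pow(7, Rational(1, 2)))), 11449)), -218825), -1) = Pow(Add(Add(186, Add(-343470, Mul(297674, I, Pow(7, Rational(1, 2))))), -218825), -1) = Pow(Add(Add(-343284, Mul(297674, I, Pow(7, Rational(1, 2)))), -218825), -1) = Pow(Add(-562109, Mul(297674, I, Pow(7, Rational(1, 2)))), -1)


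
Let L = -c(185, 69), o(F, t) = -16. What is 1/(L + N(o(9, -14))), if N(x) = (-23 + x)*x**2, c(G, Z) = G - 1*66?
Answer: -1/10103 ≈ -9.8980e-5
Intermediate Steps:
c(G, Z) = -66 + G (c(G, Z) = G - 66 = -66 + G)
N(x) = x**2*(-23 + x)
L = -119 (L = -(-66 + 185) = -1*119 = -119)
1/(L + N(o(9, -14))) = 1/(-119 + (-16)**2*(-23 - 16)) = 1/(-119 + 256*(-39)) = 1/(-119 - 9984) = 1/(-10103) = -1/10103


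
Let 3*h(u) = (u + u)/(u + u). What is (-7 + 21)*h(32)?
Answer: 14/3 ≈ 4.6667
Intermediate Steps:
h(u) = ⅓ (h(u) = ((u + u)/(u + u))/3 = ((2*u)/((2*u)))/3 = ((2*u)*(1/(2*u)))/3 = (⅓)*1 = ⅓)
(-7 + 21)*h(32) = (-7 + 21)*(⅓) = 14*(⅓) = 14/3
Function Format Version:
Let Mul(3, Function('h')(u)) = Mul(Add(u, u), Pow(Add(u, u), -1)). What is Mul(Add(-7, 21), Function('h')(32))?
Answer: Rational(14, 3) ≈ 4.6667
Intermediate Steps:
Function('h')(u) = Rational(1, 3) (Function('h')(u) = Mul(Rational(1, 3), Mul(Add(u, u), Pow(Add(u, u), -1))) = Mul(Rational(1, 3), Mul(Mul(2, u), Pow(Mul(2, u), -1))) = Mul(Rational(1, 3), Mul(Mul(2, u), Mul(Rational(1, 2), Pow(u, -1)))) = Mul(Rational(1, 3), 1) = Rational(1, 3))
Mul(Add(-7, 21), Function('h')(32)) = Mul(Add(-7, 21), Rational(1, 3)) = Mul(14, Rational(1, 3)) = Rational(14, 3)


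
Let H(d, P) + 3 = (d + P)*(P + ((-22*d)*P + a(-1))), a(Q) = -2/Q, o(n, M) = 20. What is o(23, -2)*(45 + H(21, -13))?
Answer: 960040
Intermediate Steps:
H(d, P) = -3 + (P + d)*(2 + P - 22*P*d) (H(d, P) = -3 + (d + P)*(P + ((-22*d)*P - 2/(-1))) = -3 + (P + d)*(P + (-22*P*d - 2*(-1))) = -3 + (P + d)*(P + (-22*P*d + 2)) = -3 + (P + d)*(P + (2 - 22*P*d)) = -3 + (P + d)*(2 + P - 22*P*d))
o(23, -2)*(45 + H(21, -13)) = 20*(45 + (-3 + (-13)² + 2*(-13) + 2*21 - 13*21 - 22*(-13)*21² - 22*21*(-13)²)) = 20*(45 + (-3 + 169 - 26 + 42 - 273 - 22*(-13)*441 - 22*21*169)) = 20*(45 + (-3 + 169 - 26 + 42 - 273 + 126126 - 78078)) = 20*(45 + 47957) = 20*48002 = 960040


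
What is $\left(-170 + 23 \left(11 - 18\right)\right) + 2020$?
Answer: $1689$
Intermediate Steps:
$\left(-170 + 23 \left(11 - 18\right)\right) + 2020 = \left(-170 + 23 \left(-7\right)\right) + 2020 = \left(-170 - 161\right) + 2020 = -331 + 2020 = 1689$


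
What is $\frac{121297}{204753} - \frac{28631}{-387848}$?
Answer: $\frac{52907081999}{79413041544} \approx 0.66623$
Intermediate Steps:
$\frac{121297}{204753} - \frac{28631}{-387848} = 121297 \cdot \frac{1}{204753} - - \frac{28631}{387848} = \frac{121297}{204753} + \frac{28631}{387848} = \frac{52907081999}{79413041544}$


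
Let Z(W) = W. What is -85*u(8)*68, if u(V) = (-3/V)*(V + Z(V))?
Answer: 34680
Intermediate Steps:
u(V) = -6 (u(V) = (-3/V)*(V + V) = (-3/V)*(2*V) = -6)
-85*u(8)*68 = -85*(-6)*68 = 510*68 = 34680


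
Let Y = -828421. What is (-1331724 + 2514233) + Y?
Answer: 354088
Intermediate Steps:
(-1331724 + 2514233) + Y = (-1331724 + 2514233) - 828421 = 1182509 - 828421 = 354088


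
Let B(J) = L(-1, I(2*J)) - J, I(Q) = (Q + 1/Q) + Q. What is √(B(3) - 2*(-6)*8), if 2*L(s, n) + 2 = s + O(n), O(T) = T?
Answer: √3513/6 ≈ 9.8784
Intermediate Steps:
I(Q) = 1/Q + 2*Q
L(s, n) = -1 + n/2 + s/2 (L(s, n) = -1 + (s + n)/2 = -1 + (n + s)/2 = -1 + (n/2 + s/2) = -1 + n/2 + s/2)
B(J) = -3/2 + J + 1/(4*J) (B(J) = (-1 + (1/(2*J) + 2*(2*J))/2 + (½)*(-1)) - J = (-1 + (1/(2*J) + 4*J)/2 - ½) - J = (-1 + (2*J + 1/(4*J)) - ½) - J = (-3/2 + 2*J + 1/(4*J)) - J = -3/2 + J + 1/(4*J))
√(B(3) - 2*(-6)*8) = √((-3/2 + 3 + (¼)/3) - 2*(-6)*8) = √((-3/2 + 3 + (¼)*(⅓)) + 12*8) = √((-3/2 + 3 + 1/12) + 96) = √(19/12 + 96) = √(1171/12) = √3513/6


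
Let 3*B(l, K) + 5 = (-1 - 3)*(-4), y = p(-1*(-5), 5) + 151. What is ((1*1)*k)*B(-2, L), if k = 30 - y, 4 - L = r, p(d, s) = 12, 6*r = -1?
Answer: -1463/3 ≈ -487.67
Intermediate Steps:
r = -1/6 (r = (1/6)*(-1) = -1/6 ≈ -0.16667)
L = 25/6 (L = 4 - 1*(-1/6) = 4 + 1/6 = 25/6 ≈ 4.1667)
y = 163 (y = 12 + 151 = 163)
k = -133 (k = 30 - 1*163 = 30 - 163 = -133)
B(l, K) = 11/3 (B(l, K) = -5/3 + ((-1 - 3)*(-4))/3 = -5/3 + (-4*(-4))/3 = -5/3 + (1/3)*16 = -5/3 + 16/3 = 11/3)
((1*1)*k)*B(-2, L) = ((1*1)*(-133))*(11/3) = (1*(-133))*(11/3) = -133*11/3 = -1463/3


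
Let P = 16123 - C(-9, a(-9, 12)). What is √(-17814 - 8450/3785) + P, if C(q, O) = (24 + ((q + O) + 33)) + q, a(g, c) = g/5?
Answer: 80429/5 + 2*I*√2552393554/757 ≈ 16086.0 + 133.48*I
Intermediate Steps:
a(g, c) = g/5 (a(g, c) = g*(⅕) = g/5)
C(q, O) = 57 + O + 2*q (C(q, O) = (24 + ((O + q) + 33)) + q = (24 + (33 + O + q)) + q = (57 + O + q) + q = 57 + O + 2*q)
P = 80429/5 (P = 16123 - (57 + (⅕)*(-9) + 2*(-9)) = 16123 - (57 - 9/5 - 18) = 16123 - 1*186/5 = 16123 - 186/5 = 80429/5 ≈ 16086.)
√(-17814 - 8450/3785) + P = √(-17814 - 8450/3785) + 80429/5 = √(-17814 - 8450*1/3785) + 80429/5 = √(-17814 - 1690/757) + 80429/5 = √(-13486888/757) + 80429/5 = 2*I*√2552393554/757 + 80429/5 = 80429/5 + 2*I*√2552393554/757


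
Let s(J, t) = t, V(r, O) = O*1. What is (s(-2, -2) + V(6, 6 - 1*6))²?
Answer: 4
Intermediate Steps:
V(r, O) = O
(s(-2, -2) + V(6, 6 - 1*6))² = (-2 + (6 - 1*6))² = (-2 + (6 - 6))² = (-2 + 0)² = (-2)² = 4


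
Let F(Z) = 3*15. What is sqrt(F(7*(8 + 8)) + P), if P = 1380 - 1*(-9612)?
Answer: sqrt(11037) ≈ 105.06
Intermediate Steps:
P = 10992 (P = 1380 + 9612 = 10992)
F(Z) = 45
sqrt(F(7*(8 + 8)) + P) = sqrt(45 + 10992) = sqrt(11037)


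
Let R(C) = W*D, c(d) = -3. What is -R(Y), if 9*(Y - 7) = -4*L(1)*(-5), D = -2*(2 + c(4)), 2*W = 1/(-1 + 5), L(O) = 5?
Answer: -¼ ≈ -0.25000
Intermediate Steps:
W = ⅛ (W = 1/(2*(-1 + 5)) = (½)/4 = (½)*(¼) = ⅛ ≈ 0.12500)
D = 2 (D = -2*(2 - 3) = -2*(-1) = 2)
Y = 163/9 (Y = 7 + (-4*5*(-5))/9 = 7 + (-20*(-5))/9 = 7 + (⅑)*100 = 7 + 100/9 = 163/9 ≈ 18.111)
R(C) = ¼ (R(C) = (⅛)*2 = ¼)
-R(Y) = -1*¼ = -¼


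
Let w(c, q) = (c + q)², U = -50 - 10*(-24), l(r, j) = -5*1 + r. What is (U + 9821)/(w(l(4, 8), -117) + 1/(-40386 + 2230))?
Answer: 381979716/531284143 ≈ 0.71897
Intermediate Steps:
l(r, j) = -5 + r
U = 190 (U = -50 + 240 = 190)
(U + 9821)/(w(l(4, 8), -117) + 1/(-40386 + 2230)) = (190 + 9821)/(((-5 + 4) - 117)² + 1/(-40386 + 2230)) = 10011/((-1 - 117)² + 1/(-38156)) = 10011/((-118)² - 1/38156) = 10011/(13924 - 1/38156) = 10011/(531284143/38156) = 10011*(38156/531284143) = 381979716/531284143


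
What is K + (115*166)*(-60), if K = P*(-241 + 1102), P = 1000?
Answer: -284400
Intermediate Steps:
K = 861000 (K = 1000*(-241 + 1102) = 1000*861 = 861000)
K + (115*166)*(-60) = 861000 + (115*166)*(-60) = 861000 + 19090*(-60) = 861000 - 1145400 = -284400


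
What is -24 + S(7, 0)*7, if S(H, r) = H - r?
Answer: 25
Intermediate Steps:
-24 + S(7, 0)*7 = -24 + (7 - 1*0)*7 = -24 + (7 + 0)*7 = -24 + 7*7 = -24 + 49 = 25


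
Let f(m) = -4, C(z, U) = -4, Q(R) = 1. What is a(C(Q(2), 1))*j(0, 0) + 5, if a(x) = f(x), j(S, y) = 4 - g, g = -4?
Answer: -27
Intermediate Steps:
j(S, y) = 8 (j(S, y) = 4 - 1*(-4) = 4 + 4 = 8)
a(x) = -4
a(C(Q(2), 1))*j(0, 0) + 5 = -4*8 + 5 = -32 + 5 = -27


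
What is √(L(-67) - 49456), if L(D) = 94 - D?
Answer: I*√49295 ≈ 222.02*I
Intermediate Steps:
√(L(-67) - 49456) = √((94 - 1*(-67)) - 49456) = √((94 + 67) - 49456) = √(161 - 49456) = √(-49295) = I*√49295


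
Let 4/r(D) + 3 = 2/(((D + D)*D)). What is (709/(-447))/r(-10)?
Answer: 211991/178800 ≈ 1.1856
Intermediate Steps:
r(D) = 4/(-3 + D⁻²) (r(D) = 4/(-3 + 2/(((D + D)*D))) = 4/(-3 + 2/(((2*D)*D))) = 4/(-3 + 2/((2*D²))) = 4/(-3 + 2*(1/(2*D²))) = 4/(-3 + D⁻²))
(709/(-447))/r(-10) = (709/(-447))/((-4*(-10)²/(-1 + 3*(-10)²))) = (709*(-1/447))/((-4*100/(-1 + 3*100))) = -709/(447*((-4*100/(-1 + 300)))) = -709/(447*((-4*100/299))) = -709/(447*((-4*100*1/299))) = -709/(447*(-400/299)) = -709/447*(-299/400) = 211991/178800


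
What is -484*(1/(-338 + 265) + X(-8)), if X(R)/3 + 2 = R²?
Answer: -6571268/73 ≈ -90017.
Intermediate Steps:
X(R) = -6 + 3*R²
-484*(1/(-338 + 265) + X(-8)) = -484*(1/(-338 + 265) + (-6 + 3*(-8)²)) = -484*(1/(-73) + (-6 + 3*64)) = -484*(-1/73 + (-6 + 192)) = -484*(-1/73 + 186) = -484*13577/73 = -6571268/73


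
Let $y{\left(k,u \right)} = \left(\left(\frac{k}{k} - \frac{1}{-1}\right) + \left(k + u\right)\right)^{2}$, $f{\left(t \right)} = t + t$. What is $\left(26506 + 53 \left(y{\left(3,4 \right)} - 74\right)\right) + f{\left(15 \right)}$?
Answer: $26907$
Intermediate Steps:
$f{\left(t \right)} = 2 t$
$y{\left(k,u \right)} = \left(2 + k + u\right)^{2}$ ($y{\left(k,u \right)} = \left(\left(1 - -1\right) + \left(k + u\right)\right)^{2} = \left(\left(1 + 1\right) + \left(k + u\right)\right)^{2} = \left(2 + \left(k + u\right)\right)^{2} = \left(2 + k + u\right)^{2}$)
$\left(26506 + 53 \left(y{\left(3,4 \right)} - 74\right)\right) + f{\left(15 \right)} = \left(26506 + 53 \left(\left(2 + 3 + 4\right)^{2} - 74\right)\right) + 2 \cdot 15 = \left(26506 + 53 \left(9^{2} - 74\right)\right) + 30 = \left(26506 + 53 \left(81 - 74\right)\right) + 30 = \left(26506 + 53 \cdot 7\right) + 30 = \left(26506 + 371\right) + 30 = 26877 + 30 = 26907$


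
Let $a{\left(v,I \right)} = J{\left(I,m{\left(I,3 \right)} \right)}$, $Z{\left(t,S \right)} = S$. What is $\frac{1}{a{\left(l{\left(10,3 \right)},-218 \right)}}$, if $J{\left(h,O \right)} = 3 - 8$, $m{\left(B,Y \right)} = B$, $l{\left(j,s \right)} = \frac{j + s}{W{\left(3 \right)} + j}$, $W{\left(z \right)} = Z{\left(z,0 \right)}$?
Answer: $- \frac{1}{5} \approx -0.2$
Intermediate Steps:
$W{\left(z \right)} = 0$
$l{\left(j,s \right)} = \frac{j + s}{j}$ ($l{\left(j,s \right)} = \frac{j + s}{0 + j} = \frac{j + s}{j}$)
$J{\left(h,O \right)} = -5$
$a{\left(v,I \right)} = -5$
$\frac{1}{a{\left(l{\left(10,3 \right)},-218 \right)}} = \frac{1}{-5} = - \frac{1}{5}$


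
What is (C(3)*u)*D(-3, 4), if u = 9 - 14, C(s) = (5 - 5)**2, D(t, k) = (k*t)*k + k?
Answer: 0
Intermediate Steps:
D(t, k) = k + t*k**2 (D(t, k) = t*k**2 + k = k + t*k**2)
C(s) = 0 (C(s) = 0**2 = 0)
u = -5
(C(3)*u)*D(-3, 4) = (0*(-5))*(4*(1 + 4*(-3))) = 0*(4*(1 - 12)) = 0*(4*(-11)) = 0*(-44) = 0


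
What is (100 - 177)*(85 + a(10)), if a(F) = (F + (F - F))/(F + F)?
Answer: -13167/2 ≈ -6583.5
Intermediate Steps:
a(F) = ½ (a(F) = (F + 0)/((2*F)) = F*(1/(2*F)) = ½)
(100 - 177)*(85 + a(10)) = (100 - 177)*(85 + ½) = -77*171/2 = -13167/2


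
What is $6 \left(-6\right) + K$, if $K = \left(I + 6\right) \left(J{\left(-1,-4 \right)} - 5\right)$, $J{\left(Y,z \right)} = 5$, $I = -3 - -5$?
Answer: $-36$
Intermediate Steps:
$I = 2$ ($I = -3 + 5 = 2$)
$K = 0$ ($K = \left(2 + 6\right) \left(5 - 5\right) = 8 \cdot 0 = 0$)
$6 \left(-6\right) + K = 6 \left(-6\right) + 0 = -36 + 0 = -36$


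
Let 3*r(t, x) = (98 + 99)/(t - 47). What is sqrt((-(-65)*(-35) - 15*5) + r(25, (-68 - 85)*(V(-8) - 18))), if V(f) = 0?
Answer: I*sqrt(10249602)/66 ≈ 48.508*I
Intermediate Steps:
r(t, x) = 197/(3*(-47 + t)) (r(t, x) = ((98 + 99)/(t - 47))/3 = (197/(-47 + t))/3 = 197/(3*(-47 + t)))
sqrt((-(-65)*(-35) - 15*5) + r(25, (-68 - 85)*(V(-8) - 18))) = sqrt((-(-65)*(-35) - 15*5) + 197/(3*(-47 + 25))) = sqrt((-65*35 - 75) + (197/3)/(-22)) = sqrt((-2275 - 75) + (197/3)*(-1/22)) = sqrt(-2350 - 197/66) = sqrt(-155297/66) = I*sqrt(10249602)/66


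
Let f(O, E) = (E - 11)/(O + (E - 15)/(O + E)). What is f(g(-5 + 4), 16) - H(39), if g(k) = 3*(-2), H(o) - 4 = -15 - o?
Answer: 2900/59 ≈ 49.153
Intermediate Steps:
H(o) = -11 - o (H(o) = 4 + (-15 - o) = -11 - o)
g(k) = -6
f(O, E) = (-11 + E)/(O + (-15 + E)/(E + O))
f(g(-5 + 4), 16) - H(39) = (16² - 11*16 - 11*(-6) + 16*(-6))/(-15 + 16 + (-6)² + 16*(-6)) - (-11 - 1*39) = (256 - 176 + 66 - 96)/(-15 + 16 + 36 - 96) - (-11 - 39) = 50/(-59) - 1*(-50) = -1/59*50 + 50 = -50/59 + 50 = 2900/59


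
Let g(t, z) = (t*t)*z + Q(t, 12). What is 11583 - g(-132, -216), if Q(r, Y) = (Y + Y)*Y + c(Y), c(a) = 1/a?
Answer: 45298547/12 ≈ 3.7749e+6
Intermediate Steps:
Q(r, Y) = 1/Y + 2*Y² (Q(r, Y) = (Y + Y)*Y + 1/Y = (2*Y)*Y + 1/Y = 2*Y² + 1/Y = 1/Y + 2*Y²)
g(t, z) = 3457/12 + z*t² (g(t, z) = (t*t)*z + (1 + 2*12³)/12 = t²*z + (1 + 2*1728)/12 = z*t² + (1 + 3456)/12 = z*t² + (1/12)*3457 = z*t² + 3457/12 = 3457/12 + z*t²)
11583 - g(-132, -216) = 11583 - (3457/12 - 216*(-132)²) = 11583 - (3457/12 - 216*17424) = 11583 - (3457/12 - 3763584) = 11583 - 1*(-45159551/12) = 11583 + 45159551/12 = 45298547/12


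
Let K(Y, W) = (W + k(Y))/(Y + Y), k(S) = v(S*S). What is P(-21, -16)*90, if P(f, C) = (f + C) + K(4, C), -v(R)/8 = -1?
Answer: -3420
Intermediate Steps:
v(R) = 8 (v(R) = -8*(-1) = 8)
k(S) = 8
K(Y, W) = (8 + W)/(2*Y) (K(Y, W) = (W + 8)/(Y + Y) = (8 + W)/((2*Y)) = (8 + W)*(1/(2*Y)) = (8 + W)/(2*Y))
P(f, C) = 1 + f + 9*C/8 (P(f, C) = (f + C) + (½)*(8 + C)/4 = (C + f) + (½)*(¼)*(8 + C) = (C + f) + (1 + C/8) = 1 + f + 9*C/8)
P(-21, -16)*90 = (1 - 21 + (9/8)*(-16))*90 = (1 - 21 - 18)*90 = -38*90 = -3420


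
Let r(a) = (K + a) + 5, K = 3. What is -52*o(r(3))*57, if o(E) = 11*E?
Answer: -358644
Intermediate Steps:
r(a) = 8 + a (r(a) = (3 + a) + 5 = 8 + a)
-52*o(r(3))*57 = -572*(8 + 3)*57 = -572*11*57 = -52*121*57 = -6292*57 = -358644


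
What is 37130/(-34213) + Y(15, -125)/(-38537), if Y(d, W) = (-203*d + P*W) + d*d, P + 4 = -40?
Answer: -1522569650/1318466381 ≈ -1.1548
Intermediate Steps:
P = -44 (P = -4 - 40 = -44)
Y(d, W) = d² - 203*d - 44*W (Y(d, W) = (-203*d - 44*W) + d*d = (-203*d - 44*W) + d² = d² - 203*d - 44*W)
37130/(-34213) + Y(15, -125)/(-38537) = 37130/(-34213) + (15² - 203*15 - 44*(-125))/(-38537) = 37130*(-1/34213) + (225 - 3045 + 5500)*(-1/38537) = -37130/34213 + 2680*(-1/38537) = -37130/34213 - 2680/38537 = -1522569650/1318466381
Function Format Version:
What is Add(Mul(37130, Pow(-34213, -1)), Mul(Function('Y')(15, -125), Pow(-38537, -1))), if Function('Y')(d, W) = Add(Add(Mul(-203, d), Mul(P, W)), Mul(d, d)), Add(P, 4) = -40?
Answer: Rational(-1522569650, 1318466381) ≈ -1.1548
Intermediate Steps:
P = -44 (P = Add(-4, -40) = -44)
Function('Y')(d, W) = Add(Pow(d, 2), Mul(-203, d), Mul(-44, W)) (Function('Y')(d, W) = Add(Add(Mul(-203, d), Mul(-44, W)), Mul(d, d)) = Add(Add(Mul(-203, d), Mul(-44, W)), Pow(d, 2)) = Add(Pow(d, 2), Mul(-203, d), Mul(-44, W)))
Add(Mul(37130, Pow(-34213, -1)), Mul(Function('Y')(15, -125), Pow(-38537, -1))) = Add(Mul(37130, Pow(-34213, -1)), Mul(Add(Pow(15, 2), Mul(-203, 15), Mul(-44, -125)), Pow(-38537, -1))) = Add(Mul(37130, Rational(-1, 34213)), Mul(Add(225, -3045, 5500), Rational(-1, 38537))) = Add(Rational(-37130, 34213), Mul(2680, Rational(-1, 38537))) = Add(Rational(-37130, 34213), Rational(-2680, 38537)) = Rational(-1522569650, 1318466381)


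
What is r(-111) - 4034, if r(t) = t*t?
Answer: 8287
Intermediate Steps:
r(t) = t²
r(-111) - 4034 = (-111)² - 4034 = 12321 - 4034 = 8287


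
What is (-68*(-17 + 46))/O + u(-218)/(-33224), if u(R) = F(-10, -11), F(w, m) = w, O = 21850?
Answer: -16324807/181486100 ≈ -0.089951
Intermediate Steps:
u(R) = -10
(-68*(-17 + 46))/O + u(-218)/(-33224) = -68*(-17 + 46)/21850 - 10/(-33224) = -68*29*(1/21850) - 10*(-1/33224) = -1972*1/21850 + 5/16612 = -986/10925 + 5/16612 = -16324807/181486100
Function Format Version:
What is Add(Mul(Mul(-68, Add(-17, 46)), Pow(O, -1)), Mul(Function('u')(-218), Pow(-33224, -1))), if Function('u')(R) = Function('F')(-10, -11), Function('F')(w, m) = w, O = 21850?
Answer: Rational(-16324807, 181486100) ≈ -0.089951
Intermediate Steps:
Function('u')(R) = -10
Add(Mul(Mul(-68, Add(-17, 46)), Pow(O, -1)), Mul(Function('u')(-218), Pow(-33224, -1))) = Add(Mul(Mul(-68, Add(-17, 46)), Pow(21850, -1)), Mul(-10, Pow(-33224, -1))) = Add(Mul(Mul(-68, 29), Rational(1, 21850)), Mul(-10, Rational(-1, 33224))) = Add(Mul(-1972, Rational(1, 21850)), Rational(5, 16612)) = Add(Rational(-986, 10925), Rational(5, 16612)) = Rational(-16324807, 181486100)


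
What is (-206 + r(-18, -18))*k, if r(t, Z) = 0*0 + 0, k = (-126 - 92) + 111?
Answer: 22042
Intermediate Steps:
k = -107 (k = -218 + 111 = -107)
r(t, Z) = 0 (r(t, Z) = 0 + 0 = 0)
(-206 + r(-18, -18))*k = (-206 + 0)*(-107) = -206*(-107) = 22042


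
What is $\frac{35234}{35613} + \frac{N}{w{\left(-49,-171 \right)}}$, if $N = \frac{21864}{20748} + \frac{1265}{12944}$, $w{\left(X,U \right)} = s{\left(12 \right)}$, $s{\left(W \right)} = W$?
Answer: $\frac{3460101841999}{3188100831552} \approx 1.0853$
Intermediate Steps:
$w{\left(X,U \right)} = 12$
$N = \frac{25771153}{22380176}$ ($N = 21864 \cdot \frac{1}{20748} + 1265 \cdot \frac{1}{12944} = \frac{1822}{1729} + \frac{1265}{12944} = \frac{25771153}{22380176} \approx 1.1515$)
$\frac{35234}{35613} + \frac{N}{w{\left(-49,-171 \right)}} = \frac{35234}{35613} + \frac{25771153}{22380176 \cdot 12} = 35234 \cdot \frac{1}{35613} + \frac{25771153}{22380176} \cdot \frac{1}{12} = \frac{35234}{35613} + \frac{25771153}{268562112} = \frac{3460101841999}{3188100831552}$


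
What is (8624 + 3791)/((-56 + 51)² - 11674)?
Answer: -12415/11649 ≈ -1.0658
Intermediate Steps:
(8624 + 3791)/((-56 + 51)² - 11674) = 12415/((-5)² - 11674) = 12415/(25 - 11674) = 12415/(-11649) = 12415*(-1/11649) = -12415/11649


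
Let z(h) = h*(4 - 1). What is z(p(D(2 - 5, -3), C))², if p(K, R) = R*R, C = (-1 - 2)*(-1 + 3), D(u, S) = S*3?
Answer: 11664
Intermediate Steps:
D(u, S) = 3*S
C = -6 (C = -3*2 = -6)
p(K, R) = R²
z(h) = 3*h (z(h) = h*3 = 3*h)
z(p(D(2 - 5, -3), C))² = (3*(-6)²)² = (3*36)² = 108² = 11664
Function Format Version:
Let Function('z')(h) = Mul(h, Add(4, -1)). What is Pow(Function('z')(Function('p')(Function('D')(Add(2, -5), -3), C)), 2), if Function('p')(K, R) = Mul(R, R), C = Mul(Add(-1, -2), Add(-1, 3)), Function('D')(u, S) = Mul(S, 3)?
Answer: 11664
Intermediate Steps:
Function('D')(u, S) = Mul(3, S)
C = -6 (C = Mul(-3, 2) = -6)
Function('p')(K, R) = Pow(R, 2)
Function('z')(h) = Mul(3, h) (Function('z')(h) = Mul(h, 3) = Mul(3, h))
Pow(Function('z')(Function('p')(Function('D')(Add(2, -5), -3), C)), 2) = Pow(Mul(3, Pow(-6, 2)), 2) = Pow(Mul(3, 36), 2) = Pow(108, 2) = 11664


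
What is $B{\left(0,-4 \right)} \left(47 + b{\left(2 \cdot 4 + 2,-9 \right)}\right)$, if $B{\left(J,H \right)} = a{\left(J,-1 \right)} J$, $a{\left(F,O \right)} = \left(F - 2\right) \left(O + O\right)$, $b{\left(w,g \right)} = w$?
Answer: $0$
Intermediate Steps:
$a{\left(F,O \right)} = 2 O \left(-2 + F\right)$ ($a{\left(F,O \right)} = \left(-2 + F\right) 2 O = 2 O \left(-2 + F\right)$)
$B{\left(J,H \right)} = J \left(4 - 2 J\right)$ ($B{\left(J,H \right)} = 2 \left(-1\right) \left(-2 + J\right) J = \left(4 - 2 J\right) J = J \left(4 - 2 J\right)$)
$B{\left(0,-4 \right)} \left(47 + b{\left(2 \cdot 4 + 2,-9 \right)}\right) = 2 \cdot 0 \left(2 - 0\right) \left(47 + \left(2 \cdot 4 + 2\right)\right) = 2 \cdot 0 \left(2 + 0\right) \left(47 + \left(8 + 2\right)\right) = 2 \cdot 0 \cdot 2 \left(47 + 10\right) = 0 \cdot 57 = 0$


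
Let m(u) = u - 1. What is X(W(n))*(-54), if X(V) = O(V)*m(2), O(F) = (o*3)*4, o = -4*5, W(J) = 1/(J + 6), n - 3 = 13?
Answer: 12960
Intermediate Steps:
n = 16 (n = 3 + 13 = 16)
W(J) = 1/(6 + J)
m(u) = -1 + u
o = -20
O(F) = -240 (O(F) = -20*3*4 = -60*4 = -240)
X(V) = -240 (X(V) = -240*(-1 + 2) = -240*1 = -240)
X(W(n))*(-54) = -240*(-54) = 12960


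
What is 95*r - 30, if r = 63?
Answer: 5955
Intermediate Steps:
95*r - 30 = 95*63 - 30 = 5985 - 30 = 5955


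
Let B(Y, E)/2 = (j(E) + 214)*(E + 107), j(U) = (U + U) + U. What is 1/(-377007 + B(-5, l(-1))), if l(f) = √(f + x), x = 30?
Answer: -331037/109552293269 - 1070*√29/109552293269 ≈ -3.0743e-6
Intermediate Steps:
j(U) = 3*U (j(U) = 2*U + U = 3*U)
l(f) = √(30 + f) (l(f) = √(f + 30) = √(30 + f))
B(Y, E) = 2*(107 + E)*(214 + 3*E) (B(Y, E) = 2*((3*E + 214)*(E + 107)) = 2*((214 + 3*E)*(107 + E)) = 2*((107 + E)*(214 + 3*E)) = 2*(107 + E)*(214 + 3*E))
1/(-377007 + B(-5, l(-1))) = 1/(-377007 + (45796 + 6*(√(30 - 1))² + 1070*√(30 - 1))) = 1/(-377007 + (45796 + 6*(√29)² + 1070*√29)) = 1/(-377007 + (45796 + 6*29 + 1070*√29)) = 1/(-377007 + (45796 + 174 + 1070*√29)) = 1/(-377007 + (45970 + 1070*√29)) = 1/(-331037 + 1070*√29)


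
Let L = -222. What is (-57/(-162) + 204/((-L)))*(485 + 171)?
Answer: 832792/999 ≈ 833.63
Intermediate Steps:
(-57/(-162) + 204/((-L)))*(485 + 171) = (-57/(-162) + 204/((-1*(-222))))*(485 + 171) = (-57*(-1/162) + 204/222)*656 = (19/54 + 204*(1/222))*656 = (19/54 + 34/37)*656 = (2539/1998)*656 = 832792/999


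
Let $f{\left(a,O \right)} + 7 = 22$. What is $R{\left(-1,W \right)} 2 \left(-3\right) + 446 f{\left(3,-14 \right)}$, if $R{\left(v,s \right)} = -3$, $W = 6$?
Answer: $6708$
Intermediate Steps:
$f{\left(a,O \right)} = 15$ ($f{\left(a,O \right)} = -7 + 22 = 15$)
$R{\left(-1,W \right)} 2 \left(-3\right) + 446 f{\left(3,-14 \right)} = \left(-3\right) 2 \left(-3\right) + 446 \cdot 15 = \left(-6\right) \left(-3\right) + 6690 = 18 + 6690 = 6708$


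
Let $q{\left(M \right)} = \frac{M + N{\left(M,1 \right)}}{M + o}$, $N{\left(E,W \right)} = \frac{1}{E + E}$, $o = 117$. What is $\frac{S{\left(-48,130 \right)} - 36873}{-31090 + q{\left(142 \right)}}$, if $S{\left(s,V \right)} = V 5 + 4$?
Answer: $\frac{2664124764}{2286815711} \approx 1.165$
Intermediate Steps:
$N{\left(E,W \right)} = \frac{1}{2 E}$
$S{\left(s,V \right)} = 4 + 5 V$ ($S{\left(s,V \right)} = 5 V + 4 = 4 + 5 V$)
$q{\left(M \right)} = \frac{M + \frac{1}{2 M}}{117 + M}$ ($q{\left(M \right)} = \frac{M + \frac{1}{2 M}}{M + 117} = \frac{M + \frac{1}{2 M}}{117 + M}$)
$\frac{S{\left(-48,130 \right)} - 36873}{-31090 + q{\left(142 \right)}} = \frac{\left(4 + 5 \cdot 130\right) - 36873}{-31090 + \frac{\frac{1}{2} + 142^{2}}{142 \left(117 + 142\right)}} = \frac{\left(4 + 650\right) - 36873}{-31090 + \frac{\frac{1}{2} + 20164}{142 \cdot 259}} = \frac{654 - 36873}{-31090 + \frac{1}{142} \cdot \frac{1}{259} \cdot \frac{40329}{2}} = - \frac{36219}{-31090 + \frac{40329}{73556}} = - \frac{36219}{- \frac{2286815711}{73556}} = \left(-36219\right) \left(- \frac{73556}{2286815711}\right) = \frac{2664124764}{2286815711}$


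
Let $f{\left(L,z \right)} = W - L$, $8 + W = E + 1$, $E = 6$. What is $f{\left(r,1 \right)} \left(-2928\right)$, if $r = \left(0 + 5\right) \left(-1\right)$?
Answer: $-11712$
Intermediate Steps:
$r = -5$ ($r = 5 \left(-1\right) = -5$)
$W = -1$ ($W = -8 + \left(6 + 1\right) = -8 + 7 = -1$)
$f{\left(L,z \right)} = -1 - L$
$f{\left(r,1 \right)} \left(-2928\right) = \left(-1 - -5\right) \left(-2928\right) = \left(-1 + 5\right) \left(-2928\right) = 4 \left(-2928\right) = -11712$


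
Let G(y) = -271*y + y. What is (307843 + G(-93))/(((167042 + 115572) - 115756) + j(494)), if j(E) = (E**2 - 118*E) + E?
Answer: 332953/353096 ≈ 0.94295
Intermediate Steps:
j(E) = E**2 - 117*E
G(y) = -270*y
(307843 + G(-93))/(((167042 + 115572) - 115756) + j(494)) = (307843 - 270*(-93))/(((167042 + 115572) - 115756) + 494*(-117 + 494)) = (307843 + 25110)/((282614 - 115756) + 494*377) = 332953/(166858 + 186238) = 332953/353096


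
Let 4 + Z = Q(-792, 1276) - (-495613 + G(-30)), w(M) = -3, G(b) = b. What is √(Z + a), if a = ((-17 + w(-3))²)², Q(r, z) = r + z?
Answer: √656123 ≈ 810.01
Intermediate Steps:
Z = 496123 (Z = -4 + ((-792 + 1276) - (-495613 - 30)) = -4 + (484 - 1*(-495643)) = -4 + (484 + 495643) = -4 + 496127 = 496123)
a = 160000 (a = ((-17 - 3)²)² = ((-20)²)² = 400² = 160000)
√(Z + a) = √(496123 + 160000) = √656123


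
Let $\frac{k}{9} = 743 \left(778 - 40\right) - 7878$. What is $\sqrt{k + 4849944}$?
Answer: $8 \sqrt{151782} \approx 3116.7$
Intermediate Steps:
$k = 4864104$ ($k = 9 \left(743 \left(778 - 40\right) - 7878\right) = 9 \left(743 \cdot 738 - 7878\right) = 9 \left(548334 - 7878\right) = 9 \cdot 540456 = 4864104$)
$\sqrt{k + 4849944} = \sqrt{4864104 + 4849944} = \sqrt{9714048} = 8 \sqrt{151782}$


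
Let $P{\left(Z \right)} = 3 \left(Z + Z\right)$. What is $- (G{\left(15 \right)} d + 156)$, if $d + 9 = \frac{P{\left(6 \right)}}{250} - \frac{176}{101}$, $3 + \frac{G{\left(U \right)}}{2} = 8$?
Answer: $- \frac{126286}{2525} \approx -50.014$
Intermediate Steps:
$P{\left(Z \right)} = 6 Z$ ($P{\left(Z \right)} = 3 \cdot 2 Z = 6 Z$)
$G{\left(U \right)} = 10$ ($G{\left(U \right)} = -6 + 2 \cdot 8 = -6 + 16 = 10$)
$d = - \frac{133807}{12625}$ ($d = -9 - \left(\frac{176}{101} - \frac{6 \cdot 6}{250}\right) = -9 + \left(36 \cdot \frac{1}{250} - \frac{176}{101}\right) = -9 + \left(\frac{18}{125} - \frac{176}{101}\right) = -9 - \frac{20182}{12625} = - \frac{133807}{12625} \approx -10.599$)
$- (G{\left(15 \right)} d + 156) = - (10 \left(- \frac{133807}{12625}\right) + 156) = - (- \frac{267614}{2525} + 156) = \left(-1\right) \frac{126286}{2525} = - \frac{126286}{2525}$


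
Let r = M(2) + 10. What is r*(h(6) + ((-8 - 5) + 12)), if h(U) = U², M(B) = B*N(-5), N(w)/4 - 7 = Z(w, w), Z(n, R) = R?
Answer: 910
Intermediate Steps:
N(w) = 28 + 4*w
M(B) = 8*B (M(B) = B*(28 + 4*(-5)) = B*(28 - 20) = B*8 = 8*B)
r = 26 (r = 8*2 + 10 = 16 + 10 = 26)
r*(h(6) + ((-8 - 5) + 12)) = 26*(6² + ((-8 - 5) + 12)) = 26*(36 + (-13 + 12)) = 26*(36 - 1) = 26*35 = 910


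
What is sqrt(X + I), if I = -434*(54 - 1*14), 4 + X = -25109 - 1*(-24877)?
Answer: 2*I*sqrt(4399) ≈ 132.65*I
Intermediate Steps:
X = -236 (X = -4 + (-25109 - 1*(-24877)) = -4 + (-25109 + 24877) = -4 - 232 = -236)
I = -17360 (I = -434*(54 - 14) = -434*40 = -17360)
sqrt(X + I) = sqrt(-236 - 17360) = sqrt(-17596) = 2*I*sqrt(4399)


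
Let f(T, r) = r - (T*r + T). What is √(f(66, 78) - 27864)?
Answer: 10*I*√330 ≈ 181.66*I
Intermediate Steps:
f(T, r) = r - T - T*r (f(T, r) = r - (T + T*r) = r + (-T - T*r) = r - T - T*r)
√(f(66, 78) - 27864) = √((78 - 1*66 - 1*66*78) - 27864) = √((78 - 66 - 5148) - 27864) = √(-5136 - 27864) = √(-33000) = 10*I*√330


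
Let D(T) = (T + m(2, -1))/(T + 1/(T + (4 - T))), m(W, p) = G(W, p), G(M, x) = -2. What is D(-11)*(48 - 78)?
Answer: -1560/43 ≈ -36.279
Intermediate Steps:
m(W, p) = -2
D(T) = (-2 + T)/(¼ + T) (D(T) = (T - 2)/(T + 1/(T + (4 - T))) = (-2 + T)/(T + 1/4) = (-2 + T)/(T + ¼) = (-2 + T)/(¼ + T))
D(-11)*(48 - 78) = (4*(-2 - 11)/(1 + 4*(-11)))*(48 - 78) = (4*(-13)/(1 - 44))*(-30) = (4*(-13)/(-43))*(-30) = (4*(-1/43)*(-13))*(-30) = (52/43)*(-30) = -1560/43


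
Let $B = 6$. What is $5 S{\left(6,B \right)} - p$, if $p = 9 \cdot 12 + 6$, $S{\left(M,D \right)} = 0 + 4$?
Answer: $-94$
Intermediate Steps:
$S{\left(M,D \right)} = 4$
$p = 114$ ($p = 108 + 6 = 114$)
$5 S{\left(6,B \right)} - p = 5 \cdot 4 - 114 = 20 - 114 = -94$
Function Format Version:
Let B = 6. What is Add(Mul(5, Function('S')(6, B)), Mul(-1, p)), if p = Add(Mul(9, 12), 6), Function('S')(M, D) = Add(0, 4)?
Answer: -94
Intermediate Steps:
Function('S')(M, D) = 4
p = 114 (p = Add(108, 6) = 114)
Add(Mul(5, Function('S')(6, B)), Mul(-1, p)) = Add(Mul(5, 4), Mul(-1, 114)) = Add(20, -114) = -94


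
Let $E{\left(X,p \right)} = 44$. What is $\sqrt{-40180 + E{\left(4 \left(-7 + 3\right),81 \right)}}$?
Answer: $2 i \sqrt{10034} \approx 200.34 i$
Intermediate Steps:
$\sqrt{-40180 + E{\left(4 \left(-7 + 3\right),81 \right)}} = \sqrt{-40180 + 44} = \sqrt{-40136} = 2 i \sqrt{10034}$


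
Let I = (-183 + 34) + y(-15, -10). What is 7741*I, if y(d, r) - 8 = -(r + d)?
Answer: -897956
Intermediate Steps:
y(d, r) = 8 - d - r (y(d, r) = 8 - (r + d) = 8 - (d + r) = 8 + (-d - r) = 8 - d - r)
I = -116 (I = (-183 + 34) + (8 - 1*(-15) - 1*(-10)) = -149 + (8 + 15 + 10) = -149 + 33 = -116)
7741*I = 7741*(-116) = -897956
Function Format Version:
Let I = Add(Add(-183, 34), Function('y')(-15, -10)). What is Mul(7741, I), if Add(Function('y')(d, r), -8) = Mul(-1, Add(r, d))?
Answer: -897956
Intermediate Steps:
Function('y')(d, r) = Add(8, Mul(-1, d), Mul(-1, r)) (Function('y')(d, r) = Add(8, Mul(-1, Add(r, d))) = Add(8, Mul(-1, Add(d, r))) = Add(8, Add(Mul(-1, d), Mul(-1, r))) = Add(8, Mul(-1, d), Mul(-1, r)))
I = -116 (I = Add(Add(-183, 34), Add(8, Mul(-1, -15), Mul(-1, -10))) = Add(-149, Add(8, 15, 10)) = Add(-149, 33) = -116)
Mul(7741, I) = Mul(7741, -116) = -897956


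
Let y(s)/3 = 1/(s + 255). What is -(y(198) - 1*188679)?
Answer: 28490528/151 ≈ 1.8868e+5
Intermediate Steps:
y(s) = 3/(255 + s) (y(s) = 3/(s + 255) = 3/(255 + s))
-(y(198) - 1*188679) = -(3/(255 + 198) - 1*188679) = -(3/453 - 188679) = -(3*(1/453) - 188679) = -(1/151 - 188679) = -1*(-28490528/151) = 28490528/151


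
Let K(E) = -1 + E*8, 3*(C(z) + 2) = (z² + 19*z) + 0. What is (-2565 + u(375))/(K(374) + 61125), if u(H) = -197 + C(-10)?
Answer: -1397/32058 ≈ -0.043577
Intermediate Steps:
C(z) = -2 + z²/3 + 19*z/3 (C(z) = -2 + ((z² + 19*z) + 0)/3 = -2 + (z² + 19*z)/3 = -2 + (z²/3 + 19*z/3) = -2 + z²/3 + 19*z/3)
K(E) = -1 + 8*E
u(H) = -229 (u(H) = -197 + (-2 + (⅓)*(-10)² + (19/3)*(-10)) = -197 + (-2 + (⅓)*100 - 190/3) = -197 + (-2 + 100/3 - 190/3) = -197 - 32 = -229)
(-2565 + u(375))/(K(374) + 61125) = (-2565 - 229)/((-1 + 8*374) + 61125) = -2794/((-1 + 2992) + 61125) = -2794/(2991 + 61125) = -2794/64116 = -2794*1/64116 = -1397/32058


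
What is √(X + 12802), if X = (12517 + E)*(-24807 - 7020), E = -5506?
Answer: I*√223126295 ≈ 14937.0*I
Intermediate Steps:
X = -223139097 (X = (12517 - 5506)*(-24807 - 7020) = 7011*(-31827) = -223139097)
√(X + 12802) = √(-223139097 + 12802) = √(-223126295) = I*√223126295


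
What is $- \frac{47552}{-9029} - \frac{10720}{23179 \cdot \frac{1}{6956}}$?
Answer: $- \frac{672175153472}{209283191} \approx -3211.8$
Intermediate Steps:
$- \frac{47552}{-9029} - \frac{10720}{23179 \cdot \frac{1}{6956}} = \left(-47552\right) \left(- \frac{1}{9029}\right) - \frac{10720}{23179 \cdot \frac{1}{6956}} = \frac{47552}{9029} - \frac{10720}{\frac{23179}{6956}} = \frac{47552}{9029} - \frac{74568320}{23179} = - \frac{672175153472}{209283191}$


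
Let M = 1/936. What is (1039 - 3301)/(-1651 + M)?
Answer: 2117232/1545335 ≈ 1.3701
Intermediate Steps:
M = 1/936 ≈ 0.0010684
(1039 - 3301)/(-1651 + M) = (1039 - 3301)/(-1651 + 1/936) = -2262/(-1545335/936) = -2262*(-936/1545335) = 2117232/1545335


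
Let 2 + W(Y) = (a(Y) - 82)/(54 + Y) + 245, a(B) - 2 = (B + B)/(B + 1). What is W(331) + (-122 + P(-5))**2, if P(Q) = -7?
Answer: 1079043491/63910 ≈ 16884.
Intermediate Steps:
a(B) = 2 + 2*B/(1 + B) (a(B) = 2 + (B + B)/(B + 1) = 2 + (2*B)/(1 + B) = 2 + 2*B/(1 + B))
W(Y) = 243 + (-82 + 2*(1 + 2*Y)/(1 + Y))/(54 + Y) (W(Y) = -2 + ((2*(1 + 2*Y)/(1 + Y) - 82)/(54 + Y) + 245) = -2 + ((-82 + 2*(1 + 2*Y)/(1 + Y))/(54 + Y) + 245) = -2 + (245 + (-82 + 2*(1 + 2*Y)/(1 + Y))/(54 + Y)) = 243 + (-82 + 2*(1 + 2*Y)/(1 + Y))/(54 + Y))
W(331) + (-122 + P(-5))**2 = (13042 + 243*331**2 + 13287*331)/(54 + 331**2 + 55*331) + (-122 - 7)**2 = (13042 + 243*109561 + 4397997)/(54 + 109561 + 18205) + (-129)**2 = (13042 + 26623323 + 4397997)/127820 + 16641 = (1/127820)*31034362 + 16641 = 15517181/63910 + 16641 = 1079043491/63910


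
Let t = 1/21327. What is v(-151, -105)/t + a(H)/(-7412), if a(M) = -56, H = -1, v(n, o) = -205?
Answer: -8101380841/1853 ≈ -4.3720e+6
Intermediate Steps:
t = 1/21327 ≈ 4.6889e-5
v(-151, -105)/t + a(H)/(-7412) = -205/1/21327 - 56/(-7412) = -205*21327 - 56*(-1/7412) = -4372035 + 14/1853 = -8101380841/1853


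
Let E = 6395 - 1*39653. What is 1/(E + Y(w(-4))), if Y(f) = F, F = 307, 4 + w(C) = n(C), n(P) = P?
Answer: -1/32951 ≈ -3.0348e-5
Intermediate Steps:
w(C) = -4 + C
E = -33258 (E = 6395 - 39653 = -33258)
Y(f) = 307
1/(E + Y(w(-4))) = 1/(-33258 + 307) = 1/(-32951) = -1/32951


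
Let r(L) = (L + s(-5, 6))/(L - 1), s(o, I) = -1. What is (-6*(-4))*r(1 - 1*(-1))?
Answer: 24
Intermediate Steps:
r(L) = 1 (r(L) = (L - 1)/(L - 1) = (-1 + L)/(-1 + L) = 1)
(-6*(-4))*r(1 - 1*(-1)) = -6*(-4)*1 = 24*1 = 24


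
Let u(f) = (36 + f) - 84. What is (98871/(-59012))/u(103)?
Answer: -98871/3245660 ≈ -0.030463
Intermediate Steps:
u(f) = -48 + f
(98871/(-59012))/u(103) = (98871/(-59012))/(-48 + 103) = (98871*(-1/59012))/55 = -98871/59012*1/55 = -98871/3245660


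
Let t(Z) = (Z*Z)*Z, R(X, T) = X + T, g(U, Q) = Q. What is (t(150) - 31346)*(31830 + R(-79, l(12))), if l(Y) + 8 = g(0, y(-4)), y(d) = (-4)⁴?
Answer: 106993584346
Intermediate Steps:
y(d) = 256
l(Y) = 248 (l(Y) = -8 + 256 = 248)
R(X, T) = T + X
t(Z) = Z³ (t(Z) = Z²*Z = Z³)
(t(150) - 31346)*(31830 + R(-79, l(12))) = (150³ - 31346)*(31830 + (248 - 79)) = (3375000 - 31346)*(31830 + 169) = 3343654*31999 = 106993584346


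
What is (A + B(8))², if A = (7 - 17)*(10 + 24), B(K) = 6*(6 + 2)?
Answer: 85264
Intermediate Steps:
B(K) = 48 (B(K) = 6*8 = 48)
A = -340 (A = -10*34 = -340)
(A + B(8))² = (-340 + 48)² = (-292)² = 85264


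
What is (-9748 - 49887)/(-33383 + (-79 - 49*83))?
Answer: 59635/37529 ≈ 1.5890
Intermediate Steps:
(-9748 - 49887)/(-33383 + (-79 - 49*83)) = -59635/(-33383 + (-79 - 4067)) = -59635/(-33383 - 4146) = -59635/(-37529) = -59635*(-1/37529) = 59635/37529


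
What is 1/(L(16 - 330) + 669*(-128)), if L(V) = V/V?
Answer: -1/85631 ≈ -1.1678e-5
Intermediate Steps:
L(V) = 1
1/(L(16 - 330) + 669*(-128)) = 1/(1 + 669*(-128)) = 1/(1 - 85632) = 1/(-85631) = -1/85631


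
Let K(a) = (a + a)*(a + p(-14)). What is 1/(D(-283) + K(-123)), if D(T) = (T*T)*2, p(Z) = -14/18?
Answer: 3/571882 ≈ 5.2458e-6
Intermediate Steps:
p(Z) = -7/9 (p(Z) = -14*1/18 = -7/9)
D(T) = 2*T² (D(T) = T²*2 = 2*T²)
K(a) = 2*a*(-7/9 + a) (K(a) = (a + a)*(a - 7/9) = (2*a)*(-7/9 + a) = 2*a*(-7/9 + a))
1/(D(-283) + K(-123)) = 1/(2*(-283)² + (2/9)*(-123)*(-7 + 9*(-123))) = 1/(2*80089 + (2/9)*(-123)*(-7 - 1107)) = 1/(160178 + (2/9)*(-123)*(-1114)) = 1/(160178 + 91348/3) = 1/(571882/3) = 3/571882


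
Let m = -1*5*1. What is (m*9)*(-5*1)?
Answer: 225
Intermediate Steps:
m = -5 (m = -5*1 = -5)
(m*9)*(-5*1) = (-5*9)*(-5*1) = -45*(-5) = 225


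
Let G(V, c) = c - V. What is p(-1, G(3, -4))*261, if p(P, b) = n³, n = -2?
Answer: -2088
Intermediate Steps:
p(P, b) = -8 (p(P, b) = (-2)³ = -8)
p(-1, G(3, -4))*261 = -8*261 = -2088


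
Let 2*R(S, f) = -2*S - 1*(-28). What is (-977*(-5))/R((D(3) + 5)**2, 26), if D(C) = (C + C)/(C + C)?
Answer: -4885/22 ≈ -222.05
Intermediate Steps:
D(C) = 1 (D(C) = (2*C)/((2*C)) = (2*C)*(1/(2*C)) = 1)
R(S, f) = 14 - S (R(S, f) = (-2*S - 1*(-28))/2 = (-2*S + 28)/2 = (28 - 2*S)/2 = 14 - S)
(-977*(-5))/R((D(3) + 5)**2, 26) = (-977*(-5))/(14 - (1 + 5)**2) = 4885/(14 - 1*6**2) = 4885/(14 - 1*36) = 4885/(14 - 36) = 4885/(-22) = 4885*(-1/22) = -4885/22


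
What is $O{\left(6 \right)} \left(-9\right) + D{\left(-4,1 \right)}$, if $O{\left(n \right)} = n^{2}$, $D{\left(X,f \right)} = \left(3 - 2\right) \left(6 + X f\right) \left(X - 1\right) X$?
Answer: $-284$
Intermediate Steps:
$D{\left(X,f \right)} = X \left(-1 + X\right) \left(6 + X f\right)$ ($D{\left(X,f \right)} = 1 \left(6 + X f\right) \left(-1 + X\right) X = \left(6 + X f\right) X \left(-1 + X\right) = X \left(-1 + X\right) \left(6 + X f\right)$)
$O{\left(6 \right)} \left(-9\right) + D{\left(-4,1 \right)} = 6^{2} \left(-9\right) - 4 \left(-6 + 6 \left(-4\right) + 1 \left(-4\right)^{2} - \left(-4\right) 1\right) = 36 \left(-9\right) - 4 \left(-6 - 24 + 1 \cdot 16 + 4\right) = -324 - 4 \left(-6 - 24 + 16 + 4\right) = -324 - -40 = -324 + 40 = -284$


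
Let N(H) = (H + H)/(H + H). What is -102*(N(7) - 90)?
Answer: 9078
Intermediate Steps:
N(H) = 1 (N(H) = (2*H)/((2*H)) = (2*H)*(1/(2*H)) = 1)
-102*(N(7) - 90) = -102*(1 - 90) = -102*(-89) = 9078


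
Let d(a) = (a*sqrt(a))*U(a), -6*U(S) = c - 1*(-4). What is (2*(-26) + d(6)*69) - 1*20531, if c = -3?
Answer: -20583 - 69*sqrt(6) ≈ -20752.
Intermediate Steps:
U(S) = -1/6 (U(S) = -(-3 - 1*(-4))/6 = -(-3 + 4)/6 = -1/6*1 = -1/6)
d(a) = -a**(3/2)/6 (d(a) = (a*sqrt(a))*(-1/6) = a**(3/2)*(-1/6) = -a**(3/2)/6)
(2*(-26) + d(6)*69) - 1*20531 = (2*(-26) - sqrt(6)*69) - 1*20531 = (-52 - sqrt(6)*69) - 20531 = (-52 - 69*sqrt(6)) - 20531 = -20583 - 69*sqrt(6)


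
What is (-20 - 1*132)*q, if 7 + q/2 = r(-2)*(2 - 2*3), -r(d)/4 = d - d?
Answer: 2128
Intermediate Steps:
r(d) = 0 (r(d) = -4*(d - d) = -4*0 = 0)
q = -14 (q = -14 + 2*(0*(2 - 2*3)) = -14 + 2*(0*(2 - 6)) = -14 + 2*(0*(-4)) = -14 + 2*0 = -14 + 0 = -14)
(-20 - 1*132)*q = (-20 - 1*132)*(-14) = (-20 - 132)*(-14) = -152*(-14) = 2128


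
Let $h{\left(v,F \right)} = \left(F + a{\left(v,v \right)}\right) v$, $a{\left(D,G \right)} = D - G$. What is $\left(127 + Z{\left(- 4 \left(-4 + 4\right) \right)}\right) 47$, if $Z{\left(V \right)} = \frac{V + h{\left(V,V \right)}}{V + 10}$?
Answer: $5969$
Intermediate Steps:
$h{\left(v,F \right)} = F v$ ($h{\left(v,F \right)} = \left(F + \left(v - v\right)\right) v = \left(F + 0\right) v = F v$)
$Z{\left(V \right)} = \frac{V + V^{2}}{10 + V}$ ($Z{\left(V \right)} = \frac{V + V V}{V + 10} = \frac{V + V^{2}}{10 + V}$)
$\left(127 + Z{\left(- 4 \left(-4 + 4\right) \right)}\right) 47 = \left(127 + \frac{- 4 \left(-4 + 4\right) \left(1 - 4 \left(-4 + 4\right)\right)}{10 - 4 \left(-4 + 4\right)}\right) 47 = \left(127 + \frac{\left(-4\right) 0 \left(1 - 0\right)}{10 - 0}\right) 47 = \left(127 + \frac{0 \left(1 + 0\right)}{10 + 0}\right) 47 = \left(127 + 0 \cdot \frac{1}{10} \cdot 1\right) 47 = \left(127 + 0\right) 47 = 127 \cdot 47 = 5969$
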